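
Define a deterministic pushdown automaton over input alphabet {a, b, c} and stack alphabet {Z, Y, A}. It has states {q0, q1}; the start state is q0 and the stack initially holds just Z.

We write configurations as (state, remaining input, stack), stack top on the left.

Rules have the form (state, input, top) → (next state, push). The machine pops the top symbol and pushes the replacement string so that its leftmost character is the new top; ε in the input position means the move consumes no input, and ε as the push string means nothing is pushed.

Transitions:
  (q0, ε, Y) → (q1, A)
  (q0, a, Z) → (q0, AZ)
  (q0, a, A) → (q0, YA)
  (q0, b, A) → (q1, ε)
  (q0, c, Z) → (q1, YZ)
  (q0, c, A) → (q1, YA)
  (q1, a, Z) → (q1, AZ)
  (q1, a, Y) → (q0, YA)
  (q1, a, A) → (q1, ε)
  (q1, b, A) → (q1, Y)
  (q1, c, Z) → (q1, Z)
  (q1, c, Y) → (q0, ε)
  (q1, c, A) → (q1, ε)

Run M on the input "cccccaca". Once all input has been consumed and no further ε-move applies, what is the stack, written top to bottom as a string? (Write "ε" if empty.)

Z

(q0, cccccaca, Z) ⊢ (q1, ccccaca, YZ) ⊢ (q0, cccaca, Z) ⊢ (q1, ccaca, YZ) ⊢ (q0, caca, Z) ⊢ (q1, aca, YZ) ⊢ (q0, ca, YAZ) ⊢ (q1, ca, AAZ) ⊢ (q1, a, AZ) ⊢ (q1, ε, Z)
All input consumed in state q1 with stack Z.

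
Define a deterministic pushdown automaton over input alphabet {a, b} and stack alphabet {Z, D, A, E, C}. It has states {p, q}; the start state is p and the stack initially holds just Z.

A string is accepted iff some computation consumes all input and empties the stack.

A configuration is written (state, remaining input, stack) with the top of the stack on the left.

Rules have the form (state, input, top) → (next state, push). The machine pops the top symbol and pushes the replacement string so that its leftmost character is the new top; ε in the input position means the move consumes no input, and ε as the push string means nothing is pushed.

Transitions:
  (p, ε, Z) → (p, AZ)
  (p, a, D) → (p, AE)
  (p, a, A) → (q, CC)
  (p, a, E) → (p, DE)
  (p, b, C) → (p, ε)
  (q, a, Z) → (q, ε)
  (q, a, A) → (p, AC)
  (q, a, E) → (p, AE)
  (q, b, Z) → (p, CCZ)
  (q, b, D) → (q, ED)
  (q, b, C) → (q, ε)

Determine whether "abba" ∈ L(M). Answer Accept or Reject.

(p, abba, Z) ⊢ (p, abba, AZ) ⊢ (q, bba, CCZ) ⊢ (q, ba, CZ) ⊢ (q, a, Z) ⊢ (q, ε, ε)
All input consumed and the stack is empty.

Accept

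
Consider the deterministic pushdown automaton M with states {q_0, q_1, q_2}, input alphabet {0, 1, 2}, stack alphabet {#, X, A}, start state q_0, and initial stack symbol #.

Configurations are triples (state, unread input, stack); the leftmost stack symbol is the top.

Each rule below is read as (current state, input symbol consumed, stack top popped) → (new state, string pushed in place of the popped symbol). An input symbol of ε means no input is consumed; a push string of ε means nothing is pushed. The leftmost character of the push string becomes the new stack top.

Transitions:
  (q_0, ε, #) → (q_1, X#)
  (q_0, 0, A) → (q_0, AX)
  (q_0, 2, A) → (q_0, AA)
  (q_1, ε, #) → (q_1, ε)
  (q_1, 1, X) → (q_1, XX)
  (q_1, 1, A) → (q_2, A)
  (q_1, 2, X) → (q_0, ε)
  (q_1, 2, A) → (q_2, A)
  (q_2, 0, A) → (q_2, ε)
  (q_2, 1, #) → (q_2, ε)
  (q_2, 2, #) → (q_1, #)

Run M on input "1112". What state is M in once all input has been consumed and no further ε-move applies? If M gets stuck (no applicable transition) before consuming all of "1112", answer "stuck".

(q_0, 1112, #)
  ε-move, top #: go to q_1, push X# → (q_1, 1112, X#)
  read 1, top X: go to q_1, push XX → (q_1, 112, XX#)
  read 1, top X: go to q_1, push XX → (q_1, 12, XXX#)
  read 1, top X: go to q_1, push XX → (q_1, 2, XXXX#)
  read 2, top X: go to q_0, push ε → (q_0, ε, XXX#)
All input consumed; M is in state q_0.

q_0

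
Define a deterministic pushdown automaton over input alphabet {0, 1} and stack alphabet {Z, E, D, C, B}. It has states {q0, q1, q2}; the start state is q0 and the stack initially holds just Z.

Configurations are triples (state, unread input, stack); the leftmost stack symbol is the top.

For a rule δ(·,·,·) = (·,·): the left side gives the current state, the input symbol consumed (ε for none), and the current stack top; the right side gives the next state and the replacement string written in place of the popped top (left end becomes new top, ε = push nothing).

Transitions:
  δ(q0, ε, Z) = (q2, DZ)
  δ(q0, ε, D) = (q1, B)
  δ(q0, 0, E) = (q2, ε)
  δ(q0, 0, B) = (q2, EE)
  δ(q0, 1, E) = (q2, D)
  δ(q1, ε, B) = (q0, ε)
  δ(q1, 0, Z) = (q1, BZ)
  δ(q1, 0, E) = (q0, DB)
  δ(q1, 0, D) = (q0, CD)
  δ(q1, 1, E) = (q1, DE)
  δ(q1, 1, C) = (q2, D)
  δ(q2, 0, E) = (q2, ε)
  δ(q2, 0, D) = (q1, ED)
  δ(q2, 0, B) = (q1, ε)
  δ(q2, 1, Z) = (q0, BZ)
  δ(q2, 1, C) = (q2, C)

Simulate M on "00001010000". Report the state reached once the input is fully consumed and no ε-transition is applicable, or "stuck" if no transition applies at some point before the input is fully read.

stuck

(q0, 00001010000, Z)
  ε-move, top Z: go to q2, push DZ → (q2, 00001010000, DZ)
  read 0, top D: go to q1, push ED → (q1, 0001010000, EDZ)
  read 0, top E: go to q0, push DB → (q0, 001010000, DBDZ)
  ε-move, top D: go to q1, push B → (q1, 001010000, BBDZ)
  ε-move, top B: go to q0, push ε → (q0, 001010000, BDZ)
  read 0, top B: go to q2, push EE → (q2, 01010000, EEDZ)
  read 0, top E: go to q2, push ε → (q2, 1010000, EDZ)
No transition for (q2, 1, top E); M blocks with input 1010000 remaining.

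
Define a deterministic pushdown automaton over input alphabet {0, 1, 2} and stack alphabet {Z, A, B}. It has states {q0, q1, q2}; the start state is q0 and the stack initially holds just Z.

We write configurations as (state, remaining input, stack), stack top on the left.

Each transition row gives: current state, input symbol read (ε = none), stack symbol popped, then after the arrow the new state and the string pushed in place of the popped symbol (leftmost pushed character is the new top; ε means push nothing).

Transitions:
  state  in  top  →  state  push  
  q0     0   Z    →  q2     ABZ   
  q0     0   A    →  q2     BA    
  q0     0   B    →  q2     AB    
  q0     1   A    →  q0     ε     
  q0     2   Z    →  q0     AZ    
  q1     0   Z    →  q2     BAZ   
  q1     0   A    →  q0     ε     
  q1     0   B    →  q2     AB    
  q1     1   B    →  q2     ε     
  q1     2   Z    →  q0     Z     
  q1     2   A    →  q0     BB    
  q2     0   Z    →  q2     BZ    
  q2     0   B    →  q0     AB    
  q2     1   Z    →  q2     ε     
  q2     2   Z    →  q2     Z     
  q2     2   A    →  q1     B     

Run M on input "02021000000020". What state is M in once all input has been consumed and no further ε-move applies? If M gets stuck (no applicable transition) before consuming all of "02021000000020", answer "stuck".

(q0, 02021000000020, Z) ⊢ (q2, 2021000000020, ABZ) ⊢ (q1, 021000000020, BBZ) ⊢ (q2, 21000000020, ABBZ) ⊢ (q1, 1000000020, BBBZ) ⊢ (q2, 000000020, BBZ) ⊢ (q0, 00000020, ABBZ) ⊢ (q2, 0000020, BABBZ) ⊢ (q0, 000020, ABABBZ) ⊢ (q2, 00020, BABABBZ) ⊢ (q0, 0020, ABABABBZ) ⊢ (q2, 020, BABABABBZ) ⊢ (q0, 20, ABABABABBZ)
No transition for (q0, 2, top A); M blocks with input 20 remaining.

stuck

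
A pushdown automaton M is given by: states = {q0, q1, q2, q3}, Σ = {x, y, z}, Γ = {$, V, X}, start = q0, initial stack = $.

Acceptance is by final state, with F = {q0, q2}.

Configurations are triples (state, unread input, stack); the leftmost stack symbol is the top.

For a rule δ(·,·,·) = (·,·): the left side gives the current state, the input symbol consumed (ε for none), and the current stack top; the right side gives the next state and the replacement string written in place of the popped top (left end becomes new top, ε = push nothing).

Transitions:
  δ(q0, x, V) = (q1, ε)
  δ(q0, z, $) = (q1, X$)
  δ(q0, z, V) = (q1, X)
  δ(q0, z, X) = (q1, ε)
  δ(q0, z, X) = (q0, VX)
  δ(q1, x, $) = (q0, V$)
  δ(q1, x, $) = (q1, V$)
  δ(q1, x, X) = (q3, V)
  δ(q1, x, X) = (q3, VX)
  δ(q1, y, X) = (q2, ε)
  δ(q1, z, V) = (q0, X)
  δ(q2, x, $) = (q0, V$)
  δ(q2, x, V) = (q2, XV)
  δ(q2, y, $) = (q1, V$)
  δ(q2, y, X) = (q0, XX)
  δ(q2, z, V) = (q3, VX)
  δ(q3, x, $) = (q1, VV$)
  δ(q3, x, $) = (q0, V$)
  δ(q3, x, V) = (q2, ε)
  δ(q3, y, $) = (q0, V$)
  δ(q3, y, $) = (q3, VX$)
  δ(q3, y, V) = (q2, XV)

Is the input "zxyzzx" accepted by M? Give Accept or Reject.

No computation consumes all input and reaches a final state.

Reject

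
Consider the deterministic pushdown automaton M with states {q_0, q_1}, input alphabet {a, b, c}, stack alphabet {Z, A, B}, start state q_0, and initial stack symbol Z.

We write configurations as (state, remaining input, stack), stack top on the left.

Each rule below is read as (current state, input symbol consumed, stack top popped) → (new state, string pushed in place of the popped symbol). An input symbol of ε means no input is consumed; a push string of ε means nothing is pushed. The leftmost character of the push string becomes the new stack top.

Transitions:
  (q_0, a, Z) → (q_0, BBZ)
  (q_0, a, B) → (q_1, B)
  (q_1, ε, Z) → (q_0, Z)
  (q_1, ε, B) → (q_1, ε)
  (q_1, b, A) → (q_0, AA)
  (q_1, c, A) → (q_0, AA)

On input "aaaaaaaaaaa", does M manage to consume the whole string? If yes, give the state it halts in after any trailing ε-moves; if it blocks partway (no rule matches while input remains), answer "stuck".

q_0

(q_0, aaaaaaaaaaa, Z)
  read a, top Z: go to q_0, push BBZ → (q_0, aaaaaaaaaa, BBZ)
  read a, top B: go to q_1, push B → (q_1, aaaaaaaaa, BBZ)
  ε-move, top B: go to q_1, push ε → (q_1, aaaaaaaaa, BZ)
  ε-move, top B: go to q_1, push ε → (q_1, aaaaaaaaa, Z)
  ε-move, top Z: go to q_0, push Z → (q_0, aaaaaaaaa, Z)
  read a, top Z: go to q_0, push BBZ → (q_0, aaaaaaaa, BBZ)
  read a, top B: go to q_1, push B → (q_1, aaaaaaa, BBZ)
  ε-move, top B: go to q_1, push ε → (q_1, aaaaaaa, BZ)
  ε-move, top B: go to q_1, push ε → (q_1, aaaaaaa, Z)
  ε-move, top Z: go to q_0, push Z → (q_0, aaaaaaa, Z)
  read a, top Z: go to q_0, push BBZ → (q_0, aaaaaa, BBZ)
  read a, top B: go to q_1, push B → (q_1, aaaaa, BBZ)
  ε-move, top B: go to q_1, push ε → (q_1, aaaaa, BZ)
  ε-move, top B: go to q_1, push ε → (q_1, aaaaa, Z)
  ε-move, top Z: go to q_0, push Z → (q_0, aaaaa, Z)
  read a, top Z: go to q_0, push BBZ → (q_0, aaaa, BBZ)
  read a, top B: go to q_1, push B → (q_1, aaa, BBZ)
  ε-move, top B: go to q_1, push ε → (q_1, aaa, BZ)
  ε-move, top B: go to q_1, push ε → (q_1, aaa, Z)
  ε-move, top Z: go to q_0, push Z → (q_0, aaa, Z)
  read a, top Z: go to q_0, push BBZ → (q_0, aa, BBZ)
  read a, top B: go to q_1, push B → (q_1, a, BBZ)
  ε-move, top B: go to q_1, push ε → (q_1, a, BZ)
  ε-move, top B: go to q_1, push ε → (q_1, a, Z)
  ε-move, top Z: go to q_0, push Z → (q_0, a, Z)
  read a, top Z: go to q_0, push BBZ → (q_0, ε, BBZ)
All input consumed; M is in state q_0.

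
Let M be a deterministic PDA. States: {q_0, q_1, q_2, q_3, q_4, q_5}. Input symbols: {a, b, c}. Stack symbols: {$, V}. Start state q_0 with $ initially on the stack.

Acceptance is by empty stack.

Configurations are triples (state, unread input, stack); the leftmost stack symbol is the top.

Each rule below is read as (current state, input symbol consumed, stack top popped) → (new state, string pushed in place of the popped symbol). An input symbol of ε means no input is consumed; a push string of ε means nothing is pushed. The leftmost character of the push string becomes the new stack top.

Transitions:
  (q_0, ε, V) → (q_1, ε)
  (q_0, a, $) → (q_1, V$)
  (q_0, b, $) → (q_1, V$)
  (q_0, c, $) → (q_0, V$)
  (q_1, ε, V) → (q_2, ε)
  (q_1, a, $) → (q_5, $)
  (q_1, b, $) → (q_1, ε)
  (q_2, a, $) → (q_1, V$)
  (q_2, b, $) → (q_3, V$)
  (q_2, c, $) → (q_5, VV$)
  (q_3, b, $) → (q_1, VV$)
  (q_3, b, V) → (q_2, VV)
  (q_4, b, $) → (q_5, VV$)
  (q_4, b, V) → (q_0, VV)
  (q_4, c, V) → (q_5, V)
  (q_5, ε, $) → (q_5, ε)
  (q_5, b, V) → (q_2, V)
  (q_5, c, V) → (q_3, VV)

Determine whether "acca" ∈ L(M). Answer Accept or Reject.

Reject

(q_0, acca, $)
  read a, top $: go to q_1, push V$ → (q_1, cca, V$)
  ε-move, top V: go to q_2, push ε → (q_2, cca, $)
  read c, top $: go to q_5, push VV$ → (q_5, ca, VV$)
  read c, top V: go to q_3, push VV → (q_3, a, VVV$)
No transition applies at (q_3, a, VVV$); input not fully consumed.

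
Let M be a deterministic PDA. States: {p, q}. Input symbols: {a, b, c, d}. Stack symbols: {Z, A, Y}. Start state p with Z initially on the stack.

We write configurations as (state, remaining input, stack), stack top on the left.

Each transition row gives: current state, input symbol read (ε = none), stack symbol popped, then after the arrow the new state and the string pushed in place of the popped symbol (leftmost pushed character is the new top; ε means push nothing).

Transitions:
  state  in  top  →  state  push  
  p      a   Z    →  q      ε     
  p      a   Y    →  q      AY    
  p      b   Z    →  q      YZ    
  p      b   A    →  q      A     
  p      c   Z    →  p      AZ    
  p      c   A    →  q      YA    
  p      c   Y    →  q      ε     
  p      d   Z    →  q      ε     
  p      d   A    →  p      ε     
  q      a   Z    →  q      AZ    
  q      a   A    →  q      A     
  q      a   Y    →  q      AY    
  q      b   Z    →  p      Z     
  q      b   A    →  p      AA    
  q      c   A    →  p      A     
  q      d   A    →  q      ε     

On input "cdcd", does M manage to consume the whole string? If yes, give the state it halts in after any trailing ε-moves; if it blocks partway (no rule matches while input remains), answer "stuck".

(p, cdcd, Z)
  read c, top Z: go to p, push AZ → (p, dcd, AZ)
  read d, top A: go to p, push ε → (p, cd, Z)
  read c, top Z: go to p, push AZ → (p, d, AZ)
  read d, top A: go to p, push ε → (p, ε, Z)
All input consumed; M is in state p.

p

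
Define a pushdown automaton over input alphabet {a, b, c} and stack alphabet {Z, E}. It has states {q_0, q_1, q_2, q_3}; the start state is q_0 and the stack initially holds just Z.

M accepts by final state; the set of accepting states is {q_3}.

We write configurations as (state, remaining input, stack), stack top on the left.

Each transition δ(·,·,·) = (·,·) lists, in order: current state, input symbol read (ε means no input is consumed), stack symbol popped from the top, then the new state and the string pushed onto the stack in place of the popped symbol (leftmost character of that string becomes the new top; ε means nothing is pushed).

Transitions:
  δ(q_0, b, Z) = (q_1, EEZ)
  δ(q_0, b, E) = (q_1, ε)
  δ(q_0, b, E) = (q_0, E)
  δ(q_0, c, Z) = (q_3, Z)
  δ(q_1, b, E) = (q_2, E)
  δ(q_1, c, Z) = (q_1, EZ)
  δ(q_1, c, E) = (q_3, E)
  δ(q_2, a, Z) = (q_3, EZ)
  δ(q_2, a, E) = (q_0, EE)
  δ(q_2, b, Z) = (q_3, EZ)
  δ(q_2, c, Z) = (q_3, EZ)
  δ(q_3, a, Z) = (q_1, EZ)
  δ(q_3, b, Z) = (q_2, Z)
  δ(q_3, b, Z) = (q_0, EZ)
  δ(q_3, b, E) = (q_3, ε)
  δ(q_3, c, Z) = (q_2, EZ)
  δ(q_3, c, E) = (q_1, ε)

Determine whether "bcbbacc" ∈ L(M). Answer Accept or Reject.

Reject

No computation consumes all input and reaches a final state.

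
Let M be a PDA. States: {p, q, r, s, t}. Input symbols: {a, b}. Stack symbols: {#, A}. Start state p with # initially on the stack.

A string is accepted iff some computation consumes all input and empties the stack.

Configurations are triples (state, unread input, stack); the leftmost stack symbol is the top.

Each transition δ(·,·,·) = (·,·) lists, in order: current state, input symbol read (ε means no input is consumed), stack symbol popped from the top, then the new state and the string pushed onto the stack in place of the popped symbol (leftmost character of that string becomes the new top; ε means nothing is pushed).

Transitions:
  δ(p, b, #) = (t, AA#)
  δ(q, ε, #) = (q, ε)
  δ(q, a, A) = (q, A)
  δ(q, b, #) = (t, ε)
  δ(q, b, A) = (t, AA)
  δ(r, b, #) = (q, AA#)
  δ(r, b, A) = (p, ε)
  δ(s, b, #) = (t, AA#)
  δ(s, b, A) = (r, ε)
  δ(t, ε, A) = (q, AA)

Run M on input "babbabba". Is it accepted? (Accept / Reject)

Reject

No computation consumes all input and empties the stack.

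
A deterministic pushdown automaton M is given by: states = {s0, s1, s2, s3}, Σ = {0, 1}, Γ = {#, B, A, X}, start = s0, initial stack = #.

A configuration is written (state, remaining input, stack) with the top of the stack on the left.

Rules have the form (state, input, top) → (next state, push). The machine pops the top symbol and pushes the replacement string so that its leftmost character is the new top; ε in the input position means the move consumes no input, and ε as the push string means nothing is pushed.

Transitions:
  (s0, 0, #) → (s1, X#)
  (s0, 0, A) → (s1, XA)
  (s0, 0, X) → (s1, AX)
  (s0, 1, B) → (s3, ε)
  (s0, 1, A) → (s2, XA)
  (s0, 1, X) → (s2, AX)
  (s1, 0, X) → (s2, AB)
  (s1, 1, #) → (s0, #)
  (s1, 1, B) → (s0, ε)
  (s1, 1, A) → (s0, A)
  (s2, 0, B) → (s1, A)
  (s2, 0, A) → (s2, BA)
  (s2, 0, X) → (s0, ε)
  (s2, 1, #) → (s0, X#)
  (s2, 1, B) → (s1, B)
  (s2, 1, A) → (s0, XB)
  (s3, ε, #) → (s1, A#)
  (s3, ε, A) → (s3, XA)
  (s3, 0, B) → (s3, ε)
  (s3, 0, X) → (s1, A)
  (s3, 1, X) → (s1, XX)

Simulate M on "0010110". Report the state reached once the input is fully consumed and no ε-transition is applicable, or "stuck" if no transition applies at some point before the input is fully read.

(s0, 0010110, #)
  read 0, top #: go to s1, push X# → (s1, 010110, X#)
  read 0, top X: go to s2, push AB → (s2, 10110, AB#)
  read 1, top A: go to s0, push XB → (s0, 0110, XBB#)
  read 0, top X: go to s1, push AX → (s1, 110, AXBB#)
  read 1, top A: go to s0, push A → (s0, 10, AXBB#)
  read 1, top A: go to s2, push XA → (s2, 0, XAXBB#)
  read 0, top X: go to s0, push ε → (s0, ε, AXBB#)
All input consumed; M is in state s0.

s0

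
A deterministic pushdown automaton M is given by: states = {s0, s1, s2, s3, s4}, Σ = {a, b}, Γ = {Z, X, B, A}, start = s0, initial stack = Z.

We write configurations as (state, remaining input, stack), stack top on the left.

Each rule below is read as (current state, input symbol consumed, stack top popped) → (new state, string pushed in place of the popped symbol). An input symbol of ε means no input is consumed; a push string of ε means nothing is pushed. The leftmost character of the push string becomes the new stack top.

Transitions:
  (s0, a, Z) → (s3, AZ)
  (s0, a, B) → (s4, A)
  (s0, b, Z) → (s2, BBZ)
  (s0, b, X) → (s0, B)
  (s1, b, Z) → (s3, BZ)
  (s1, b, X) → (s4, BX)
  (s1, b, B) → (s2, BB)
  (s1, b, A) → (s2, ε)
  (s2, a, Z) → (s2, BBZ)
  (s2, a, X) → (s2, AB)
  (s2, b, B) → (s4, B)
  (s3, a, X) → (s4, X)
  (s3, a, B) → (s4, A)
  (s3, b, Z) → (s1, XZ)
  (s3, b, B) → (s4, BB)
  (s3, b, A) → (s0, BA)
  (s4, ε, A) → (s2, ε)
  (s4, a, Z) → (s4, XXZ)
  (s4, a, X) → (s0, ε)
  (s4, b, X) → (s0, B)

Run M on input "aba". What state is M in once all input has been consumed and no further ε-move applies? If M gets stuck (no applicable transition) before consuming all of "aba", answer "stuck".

(s0, aba, Z) ⊢ (s3, ba, AZ) ⊢ (s0, a, BAZ) ⊢ (s4, ε, AAZ) ⊢ (s2, ε, AZ)
All input consumed; M is in state s2.

s2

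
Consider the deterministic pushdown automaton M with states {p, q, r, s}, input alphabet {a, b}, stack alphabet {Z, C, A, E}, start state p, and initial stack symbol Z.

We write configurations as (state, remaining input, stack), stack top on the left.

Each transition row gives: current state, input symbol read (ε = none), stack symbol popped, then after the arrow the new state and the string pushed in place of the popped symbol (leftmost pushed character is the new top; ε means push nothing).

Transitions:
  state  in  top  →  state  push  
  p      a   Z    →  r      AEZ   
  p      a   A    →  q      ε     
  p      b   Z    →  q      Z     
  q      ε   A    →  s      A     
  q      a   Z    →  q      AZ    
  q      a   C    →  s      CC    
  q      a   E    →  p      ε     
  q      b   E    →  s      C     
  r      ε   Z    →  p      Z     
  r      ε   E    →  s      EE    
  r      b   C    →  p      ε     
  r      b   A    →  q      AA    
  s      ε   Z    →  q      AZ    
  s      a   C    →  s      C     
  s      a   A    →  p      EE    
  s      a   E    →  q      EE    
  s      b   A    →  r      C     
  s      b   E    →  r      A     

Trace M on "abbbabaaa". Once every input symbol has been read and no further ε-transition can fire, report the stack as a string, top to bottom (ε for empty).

(p, abbbabaaa, Z) ⊢ (r, bbbabaaa, AEZ) ⊢ (q, bbabaaa, AAEZ) ⊢ (s, bbabaaa, AAEZ) ⊢ (r, babaaa, CAEZ) ⊢ (p, abaaa, AEZ) ⊢ (q, baaa, EZ) ⊢ (s, aaa, CZ) ⊢ (s, aa, CZ) ⊢ (s, a, CZ) ⊢ (s, ε, CZ)
All input consumed in state s with stack CZ.

CZ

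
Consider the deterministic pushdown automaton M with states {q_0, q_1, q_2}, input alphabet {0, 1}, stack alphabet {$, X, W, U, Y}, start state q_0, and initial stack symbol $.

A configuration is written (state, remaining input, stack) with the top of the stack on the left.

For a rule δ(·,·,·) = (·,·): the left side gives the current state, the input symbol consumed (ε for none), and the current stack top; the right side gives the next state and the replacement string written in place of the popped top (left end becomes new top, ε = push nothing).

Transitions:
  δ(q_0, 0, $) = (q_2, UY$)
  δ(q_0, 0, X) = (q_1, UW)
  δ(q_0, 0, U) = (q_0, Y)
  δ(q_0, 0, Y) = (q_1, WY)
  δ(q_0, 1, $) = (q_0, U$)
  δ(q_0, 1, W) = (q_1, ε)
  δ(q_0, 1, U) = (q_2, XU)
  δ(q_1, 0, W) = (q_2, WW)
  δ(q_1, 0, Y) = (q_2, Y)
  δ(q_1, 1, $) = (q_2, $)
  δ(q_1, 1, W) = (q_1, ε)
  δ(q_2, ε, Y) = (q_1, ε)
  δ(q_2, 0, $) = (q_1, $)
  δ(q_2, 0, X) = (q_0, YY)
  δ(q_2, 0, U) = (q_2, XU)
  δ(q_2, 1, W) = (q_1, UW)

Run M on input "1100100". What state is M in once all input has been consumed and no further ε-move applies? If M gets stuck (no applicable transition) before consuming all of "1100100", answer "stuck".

(q_0, 1100100, $)
  read 1, top $: go to q_0, push U$ → (q_0, 100100, U$)
  read 1, top U: go to q_2, push XU → (q_2, 00100, XU$)
  read 0, top X: go to q_0, push YY → (q_0, 0100, YYU$)
  read 0, top Y: go to q_1, push WY → (q_1, 100, WYYU$)
  read 1, top W: go to q_1, push ε → (q_1, 00, YYU$)
  read 0, top Y: go to q_2, push Y → (q_2, 0, YYU$)
  ε-move, top Y: go to q_1, push ε → (q_1, 0, YU$)
  read 0, top Y: go to q_2, push Y → (q_2, ε, YU$)
  ε-move, top Y: go to q_1, push ε → (q_1, ε, U$)
All input consumed; M is in state q_1.

q_1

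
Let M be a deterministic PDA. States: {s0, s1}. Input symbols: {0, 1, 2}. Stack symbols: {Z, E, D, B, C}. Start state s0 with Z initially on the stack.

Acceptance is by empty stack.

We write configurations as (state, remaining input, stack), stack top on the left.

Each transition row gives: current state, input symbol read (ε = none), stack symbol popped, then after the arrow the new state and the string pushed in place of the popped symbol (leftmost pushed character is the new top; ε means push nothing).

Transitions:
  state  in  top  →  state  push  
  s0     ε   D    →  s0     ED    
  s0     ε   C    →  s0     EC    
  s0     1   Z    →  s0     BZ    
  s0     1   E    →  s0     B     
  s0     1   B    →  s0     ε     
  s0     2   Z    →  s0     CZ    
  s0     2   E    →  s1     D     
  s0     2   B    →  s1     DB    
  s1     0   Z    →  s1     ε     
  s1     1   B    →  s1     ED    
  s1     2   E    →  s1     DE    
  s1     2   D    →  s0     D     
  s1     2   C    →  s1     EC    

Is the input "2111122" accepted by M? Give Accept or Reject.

Reject

(s0, 2111122, Z)
  read 2, top Z: go to s0, push CZ → (s0, 111122, CZ)
  ε-move, top C: go to s0, push EC → (s0, 111122, ECZ)
  read 1, top E: go to s0, push B → (s0, 11122, BCZ)
  read 1, top B: go to s0, push ε → (s0, 1122, CZ)
  ε-move, top C: go to s0, push EC → (s0, 1122, ECZ)
  read 1, top E: go to s0, push B → (s0, 122, BCZ)
  read 1, top B: go to s0, push ε → (s0, 22, CZ)
  ε-move, top C: go to s0, push EC → (s0, 22, ECZ)
  read 2, top E: go to s1, push D → (s1, 2, DCZ)
  read 2, top D: go to s0, push D → (s0, ε, DCZ)
  ε-move, top D: go to s0, push ED → (s0, ε, EDCZ)
All input consumed; stack is EDCZ, not empty, and no further ε-move applies.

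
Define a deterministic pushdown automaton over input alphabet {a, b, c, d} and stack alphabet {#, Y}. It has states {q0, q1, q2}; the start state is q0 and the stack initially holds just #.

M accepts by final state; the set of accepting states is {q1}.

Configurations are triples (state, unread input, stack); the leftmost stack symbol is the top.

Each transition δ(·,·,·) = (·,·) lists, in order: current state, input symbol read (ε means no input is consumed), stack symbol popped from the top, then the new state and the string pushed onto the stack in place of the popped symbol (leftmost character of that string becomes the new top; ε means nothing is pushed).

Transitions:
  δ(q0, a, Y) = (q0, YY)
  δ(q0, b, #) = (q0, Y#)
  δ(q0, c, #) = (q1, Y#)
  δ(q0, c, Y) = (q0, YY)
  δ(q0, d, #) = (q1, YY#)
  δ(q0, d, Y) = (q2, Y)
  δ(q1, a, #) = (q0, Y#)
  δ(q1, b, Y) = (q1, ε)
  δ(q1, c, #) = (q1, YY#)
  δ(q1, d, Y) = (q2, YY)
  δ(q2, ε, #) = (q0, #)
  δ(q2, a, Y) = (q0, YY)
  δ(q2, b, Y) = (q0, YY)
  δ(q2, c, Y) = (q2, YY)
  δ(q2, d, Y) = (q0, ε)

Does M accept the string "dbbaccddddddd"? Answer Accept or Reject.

Accept

(q0, dbbaccddddddd, #) ⊢ (q1, bbaccddddddd, YY#) ⊢ (q1, baccddddddd, Y#) ⊢ (q1, accddddddd, #) ⊢ (q0, ccddddddd, Y#) ⊢ (q0, cddddddd, YY#) ⊢ (q0, ddddddd, YYY#) ⊢ (q2, dddddd, YYY#) ⊢ (q0, ddddd, YY#) ⊢ (q2, dddd, YY#) ⊢ (q0, ddd, Y#) ⊢ (q2, dd, Y#) ⊢ (q0, d, #) ⊢ (q1, ε, YY#)
All input consumed; state q1 ∈ F.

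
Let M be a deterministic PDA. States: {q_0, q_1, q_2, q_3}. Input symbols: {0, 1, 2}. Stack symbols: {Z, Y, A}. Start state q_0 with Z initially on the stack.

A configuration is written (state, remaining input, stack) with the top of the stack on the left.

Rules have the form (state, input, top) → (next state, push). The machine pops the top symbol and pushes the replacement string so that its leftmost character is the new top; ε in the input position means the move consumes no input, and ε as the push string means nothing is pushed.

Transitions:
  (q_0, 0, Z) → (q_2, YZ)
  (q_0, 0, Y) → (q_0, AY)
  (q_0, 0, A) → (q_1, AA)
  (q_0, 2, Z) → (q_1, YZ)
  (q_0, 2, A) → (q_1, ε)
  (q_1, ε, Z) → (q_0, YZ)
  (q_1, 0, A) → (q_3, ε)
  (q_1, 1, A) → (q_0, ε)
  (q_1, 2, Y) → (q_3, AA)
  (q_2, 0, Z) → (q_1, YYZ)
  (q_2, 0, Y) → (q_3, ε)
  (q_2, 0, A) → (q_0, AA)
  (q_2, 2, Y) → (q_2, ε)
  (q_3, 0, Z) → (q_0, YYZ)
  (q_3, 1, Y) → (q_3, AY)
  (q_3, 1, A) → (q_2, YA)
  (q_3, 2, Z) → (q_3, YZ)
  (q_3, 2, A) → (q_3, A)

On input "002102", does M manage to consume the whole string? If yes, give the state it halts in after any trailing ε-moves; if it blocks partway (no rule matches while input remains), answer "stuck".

stuck

(q_0, 002102, Z)
  read 0, top Z: go to q_2, push YZ → (q_2, 02102, YZ)
  read 0, top Y: go to q_3, push ε → (q_3, 2102, Z)
  read 2, top Z: go to q_3, push YZ → (q_3, 102, YZ)
  read 1, top Y: go to q_3, push AY → (q_3, 02, AYZ)
No transition for (q_3, 0, top A); M blocks with input 02 remaining.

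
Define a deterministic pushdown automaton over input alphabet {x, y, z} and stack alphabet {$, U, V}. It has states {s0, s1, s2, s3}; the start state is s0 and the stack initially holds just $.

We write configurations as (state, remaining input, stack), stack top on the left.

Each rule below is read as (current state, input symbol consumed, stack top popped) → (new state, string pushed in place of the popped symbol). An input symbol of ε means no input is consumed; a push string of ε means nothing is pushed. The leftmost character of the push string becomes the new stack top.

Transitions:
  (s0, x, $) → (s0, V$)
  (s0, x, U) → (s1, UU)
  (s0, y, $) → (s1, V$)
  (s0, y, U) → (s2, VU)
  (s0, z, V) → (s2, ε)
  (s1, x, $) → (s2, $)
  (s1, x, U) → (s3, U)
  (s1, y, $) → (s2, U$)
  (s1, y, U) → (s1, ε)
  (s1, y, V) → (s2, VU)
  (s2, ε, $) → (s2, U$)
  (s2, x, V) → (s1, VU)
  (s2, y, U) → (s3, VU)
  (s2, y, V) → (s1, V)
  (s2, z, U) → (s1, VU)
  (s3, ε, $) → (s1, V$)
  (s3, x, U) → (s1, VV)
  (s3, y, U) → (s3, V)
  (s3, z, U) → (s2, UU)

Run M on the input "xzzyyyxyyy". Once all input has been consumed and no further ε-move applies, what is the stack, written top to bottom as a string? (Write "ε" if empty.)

VUUUUUU$

(s0, xzzyyyxyyy, $)
  read x, top $: go to s0, push V$ → (s0, zzyyyxyyy, V$)
  read z, top V: go to s2, push ε → (s2, zyyyxyyy, $)
  ε-move, top $: go to s2, push U$ → (s2, zyyyxyyy, U$)
  read z, top U: go to s1, push VU → (s1, yyyxyyy, VU$)
  read y, top V: go to s2, push VU → (s2, yyxyyy, VUU$)
  read y, top V: go to s1, push V → (s1, yxyyy, VUU$)
  read y, top V: go to s2, push VU → (s2, xyyy, VUUU$)
  read x, top V: go to s1, push VU → (s1, yyy, VUUUU$)
  read y, top V: go to s2, push VU → (s2, yy, VUUUUU$)
  read y, top V: go to s1, push V → (s1, y, VUUUUU$)
  read y, top V: go to s2, push VU → (s2, ε, VUUUUUU$)
All input consumed in state s2 with stack VUUUUUU$.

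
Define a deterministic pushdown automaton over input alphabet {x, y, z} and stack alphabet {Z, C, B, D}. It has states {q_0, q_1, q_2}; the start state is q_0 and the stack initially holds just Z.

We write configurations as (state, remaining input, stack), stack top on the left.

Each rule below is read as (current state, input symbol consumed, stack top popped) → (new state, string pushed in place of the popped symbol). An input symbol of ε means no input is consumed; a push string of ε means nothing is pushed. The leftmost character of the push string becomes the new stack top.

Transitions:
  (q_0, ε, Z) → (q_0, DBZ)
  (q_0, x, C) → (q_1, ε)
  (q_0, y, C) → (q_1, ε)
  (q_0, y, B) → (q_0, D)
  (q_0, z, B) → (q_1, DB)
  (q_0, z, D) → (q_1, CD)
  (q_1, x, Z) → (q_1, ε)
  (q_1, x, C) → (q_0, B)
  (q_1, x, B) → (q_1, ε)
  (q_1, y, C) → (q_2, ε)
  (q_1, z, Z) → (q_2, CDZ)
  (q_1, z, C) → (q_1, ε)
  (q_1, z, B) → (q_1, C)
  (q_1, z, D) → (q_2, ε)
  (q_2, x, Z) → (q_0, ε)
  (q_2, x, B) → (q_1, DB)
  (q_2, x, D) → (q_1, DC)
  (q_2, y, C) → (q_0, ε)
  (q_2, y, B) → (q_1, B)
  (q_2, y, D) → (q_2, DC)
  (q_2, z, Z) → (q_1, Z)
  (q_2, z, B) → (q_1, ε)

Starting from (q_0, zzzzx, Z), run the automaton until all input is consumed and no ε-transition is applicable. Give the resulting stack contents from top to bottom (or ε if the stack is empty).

(q_0, zzzzx, Z) ⊢ (q_0, zzzzx, DBZ) ⊢ (q_1, zzzx, CDBZ) ⊢ (q_1, zzx, DBZ) ⊢ (q_2, zx, BZ) ⊢ (q_1, x, Z) ⊢ (q_1, ε, ε)
All input consumed in state q_1 with stack ε.

ε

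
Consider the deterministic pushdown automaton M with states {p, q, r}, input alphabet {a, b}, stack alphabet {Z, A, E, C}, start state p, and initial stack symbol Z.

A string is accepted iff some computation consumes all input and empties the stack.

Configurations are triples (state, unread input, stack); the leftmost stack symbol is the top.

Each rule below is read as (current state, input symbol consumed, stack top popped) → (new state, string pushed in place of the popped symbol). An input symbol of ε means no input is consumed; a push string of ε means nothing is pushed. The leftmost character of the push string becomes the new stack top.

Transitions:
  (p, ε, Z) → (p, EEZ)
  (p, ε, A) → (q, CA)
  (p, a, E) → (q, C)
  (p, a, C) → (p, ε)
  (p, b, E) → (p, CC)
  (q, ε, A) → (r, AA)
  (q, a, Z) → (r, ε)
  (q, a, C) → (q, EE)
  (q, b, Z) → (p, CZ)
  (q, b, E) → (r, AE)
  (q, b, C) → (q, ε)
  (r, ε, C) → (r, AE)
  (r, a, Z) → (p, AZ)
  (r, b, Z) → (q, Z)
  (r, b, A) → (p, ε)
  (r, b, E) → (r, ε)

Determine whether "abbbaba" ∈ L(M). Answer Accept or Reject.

Accept

(p, abbbaba, Z)
  ε-move, top Z: go to p, push EEZ → (p, abbbaba, EEZ)
  read a, top E: go to q, push C → (q, bbbaba, CEZ)
  read b, top C: go to q, push ε → (q, bbaba, EZ)
  read b, top E: go to r, push AE → (r, baba, AEZ)
  read b, top A: go to p, push ε → (p, aba, EZ)
  read a, top E: go to q, push C → (q, ba, CZ)
  read b, top C: go to q, push ε → (q, a, Z)
  read a, top Z: go to r, push ε → (r, ε, ε)
All input consumed and the stack is empty.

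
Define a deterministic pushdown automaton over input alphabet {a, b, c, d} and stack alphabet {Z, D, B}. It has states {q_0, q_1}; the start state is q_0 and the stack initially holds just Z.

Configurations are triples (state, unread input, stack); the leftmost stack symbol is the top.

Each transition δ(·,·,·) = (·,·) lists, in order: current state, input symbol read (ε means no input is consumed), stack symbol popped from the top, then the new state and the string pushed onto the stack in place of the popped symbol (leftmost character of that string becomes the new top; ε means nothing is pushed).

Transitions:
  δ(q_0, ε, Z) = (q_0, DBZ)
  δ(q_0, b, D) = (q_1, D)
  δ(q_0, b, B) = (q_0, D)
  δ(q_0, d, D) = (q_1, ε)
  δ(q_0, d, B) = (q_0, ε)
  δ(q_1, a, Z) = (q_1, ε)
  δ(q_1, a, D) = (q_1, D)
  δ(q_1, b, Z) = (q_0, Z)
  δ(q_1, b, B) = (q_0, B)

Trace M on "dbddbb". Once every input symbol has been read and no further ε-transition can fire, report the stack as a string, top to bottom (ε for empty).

(q_0, dbddbb, Z)
  ε-move, top Z: go to q_0, push DBZ → (q_0, dbddbb, DBZ)
  read d, top D: go to q_1, push ε → (q_1, bddbb, BZ)
  read b, top B: go to q_0, push B → (q_0, ddbb, BZ)
  read d, top B: go to q_0, push ε → (q_0, dbb, Z)
  ε-move, top Z: go to q_0, push DBZ → (q_0, dbb, DBZ)
  read d, top D: go to q_1, push ε → (q_1, bb, BZ)
  read b, top B: go to q_0, push B → (q_0, b, BZ)
  read b, top B: go to q_0, push D → (q_0, ε, DZ)
All input consumed in state q_0 with stack DZ.

DZ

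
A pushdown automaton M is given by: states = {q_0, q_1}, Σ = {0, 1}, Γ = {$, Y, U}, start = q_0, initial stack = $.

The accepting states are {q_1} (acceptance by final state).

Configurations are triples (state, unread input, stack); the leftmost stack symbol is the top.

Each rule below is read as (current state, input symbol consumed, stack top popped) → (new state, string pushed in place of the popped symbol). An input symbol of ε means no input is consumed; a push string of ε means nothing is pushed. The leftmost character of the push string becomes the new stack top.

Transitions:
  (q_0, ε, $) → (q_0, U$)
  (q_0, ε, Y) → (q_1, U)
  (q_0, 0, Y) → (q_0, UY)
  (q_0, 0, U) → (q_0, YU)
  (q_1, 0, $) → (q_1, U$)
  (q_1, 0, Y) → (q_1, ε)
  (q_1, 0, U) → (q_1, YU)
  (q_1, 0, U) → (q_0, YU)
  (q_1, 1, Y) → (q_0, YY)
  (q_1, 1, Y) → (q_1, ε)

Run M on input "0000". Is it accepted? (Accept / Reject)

One accepting computation: (q_0, 0000, $) ⊢ (q_0, 0000, U$) ⊢ (q_0, 000, YU$) ⊢ (q_1, 000, UU$) ⊢ (q_1, 00, YUU$) ⊢ (q_1, 0, UU$) ⊢ (q_1, ε, YUU$)
All input consumed and state q_1 ∈ F.

Accept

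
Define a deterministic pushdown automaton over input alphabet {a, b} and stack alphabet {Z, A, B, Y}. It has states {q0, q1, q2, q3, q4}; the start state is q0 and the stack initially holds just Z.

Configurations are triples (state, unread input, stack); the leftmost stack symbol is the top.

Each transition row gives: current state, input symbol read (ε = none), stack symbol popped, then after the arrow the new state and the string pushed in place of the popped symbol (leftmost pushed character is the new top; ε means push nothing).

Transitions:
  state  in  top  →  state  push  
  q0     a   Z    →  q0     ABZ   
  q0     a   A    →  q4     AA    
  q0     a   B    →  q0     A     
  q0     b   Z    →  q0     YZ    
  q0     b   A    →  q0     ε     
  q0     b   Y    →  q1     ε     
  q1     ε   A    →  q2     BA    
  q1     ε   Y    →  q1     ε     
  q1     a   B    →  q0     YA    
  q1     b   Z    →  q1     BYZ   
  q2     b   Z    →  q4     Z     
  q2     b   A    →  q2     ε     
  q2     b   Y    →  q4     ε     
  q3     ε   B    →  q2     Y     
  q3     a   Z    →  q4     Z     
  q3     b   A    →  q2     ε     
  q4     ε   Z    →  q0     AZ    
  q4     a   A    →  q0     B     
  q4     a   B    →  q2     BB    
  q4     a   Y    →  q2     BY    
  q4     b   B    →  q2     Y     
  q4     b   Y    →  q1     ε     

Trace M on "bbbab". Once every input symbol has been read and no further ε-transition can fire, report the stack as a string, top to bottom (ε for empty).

(q0, bbbab, Z)
  read b, top Z: go to q0, push YZ → (q0, bbab, YZ)
  read b, top Y: go to q1, push ε → (q1, bab, Z)
  read b, top Z: go to q1, push BYZ → (q1, ab, BYZ)
  read a, top B: go to q0, push YA → (q0, b, YAYZ)
  read b, top Y: go to q1, push ε → (q1, ε, AYZ)
  ε-move, top A: go to q2, push BA → (q2, ε, BAYZ)
All input consumed in state q2 with stack BAYZ.

BAYZ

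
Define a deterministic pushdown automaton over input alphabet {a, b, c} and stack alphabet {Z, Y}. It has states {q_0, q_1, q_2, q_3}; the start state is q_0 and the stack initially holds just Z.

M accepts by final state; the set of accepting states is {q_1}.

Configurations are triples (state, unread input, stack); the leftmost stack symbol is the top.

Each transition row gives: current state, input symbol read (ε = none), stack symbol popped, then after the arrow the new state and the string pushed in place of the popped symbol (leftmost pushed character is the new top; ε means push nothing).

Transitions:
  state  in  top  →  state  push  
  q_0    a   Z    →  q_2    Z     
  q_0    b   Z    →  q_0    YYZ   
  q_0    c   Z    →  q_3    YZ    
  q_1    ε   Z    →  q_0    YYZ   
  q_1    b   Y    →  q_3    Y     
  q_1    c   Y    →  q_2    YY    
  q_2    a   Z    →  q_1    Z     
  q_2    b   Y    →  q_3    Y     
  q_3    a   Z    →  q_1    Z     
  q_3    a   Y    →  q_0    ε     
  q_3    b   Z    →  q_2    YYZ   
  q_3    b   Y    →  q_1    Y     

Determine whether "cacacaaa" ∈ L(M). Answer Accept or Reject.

(q_0, cacacaaa, Z) ⊢ (q_3, acacaaa, YZ) ⊢ (q_0, cacaaa, Z) ⊢ (q_3, acaaa, YZ) ⊢ (q_0, caaa, Z) ⊢ (q_3, aaa, YZ) ⊢ (q_0, aa, Z) ⊢ (q_2, a, Z) ⊢ (q_1, ε, Z)
All input consumed; state q_1 ∈ F.

Accept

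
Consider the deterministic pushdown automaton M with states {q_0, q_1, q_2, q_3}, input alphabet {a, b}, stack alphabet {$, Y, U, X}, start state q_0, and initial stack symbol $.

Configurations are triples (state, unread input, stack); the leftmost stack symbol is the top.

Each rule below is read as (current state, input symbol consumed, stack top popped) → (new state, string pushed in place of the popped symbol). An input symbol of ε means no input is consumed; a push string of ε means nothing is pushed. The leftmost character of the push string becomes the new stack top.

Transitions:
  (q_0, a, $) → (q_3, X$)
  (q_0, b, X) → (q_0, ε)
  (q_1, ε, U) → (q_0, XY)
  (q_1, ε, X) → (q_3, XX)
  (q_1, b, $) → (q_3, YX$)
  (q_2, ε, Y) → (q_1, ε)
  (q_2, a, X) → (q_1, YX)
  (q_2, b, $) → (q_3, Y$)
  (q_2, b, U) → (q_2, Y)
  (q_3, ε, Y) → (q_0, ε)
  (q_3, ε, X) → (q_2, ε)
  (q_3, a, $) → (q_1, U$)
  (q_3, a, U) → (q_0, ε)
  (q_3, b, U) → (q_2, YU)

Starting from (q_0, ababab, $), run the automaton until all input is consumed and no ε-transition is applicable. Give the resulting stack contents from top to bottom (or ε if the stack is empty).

(q_0, ababab, $)
  read a, top $: go to q_3, push X$ → (q_3, babab, X$)
  ε-move, top X: go to q_2, push ε → (q_2, babab, $)
  read b, top $: go to q_3, push Y$ → (q_3, abab, Y$)
  ε-move, top Y: go to q_0, push ε → (q_0, abab, $)
  read a, top $: go to q_3, push X$ → (q_3, bab, X$)
  ε-move, top X: go to q_2, push ε → (q_2, bab, $)
  read b, top $: go to q_3, push Y$ → (q_3, ab, Y$)
  ε-move, top Y: go to q_0, push ε → (q_0, ab, $)
  read a, top $: go to q_3, push X$ → (q_3, b, X$)
  ε-move, top X: go to q_2, push ε → (q_2, b, $)
  read b, top $: go to q_3, push Y$ → (q_3, ε, Y$)
  ε-move, top Y: go to q_0, push ε → (q_0, ε, $)
All input consumed in state q_0 with stack $.

$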